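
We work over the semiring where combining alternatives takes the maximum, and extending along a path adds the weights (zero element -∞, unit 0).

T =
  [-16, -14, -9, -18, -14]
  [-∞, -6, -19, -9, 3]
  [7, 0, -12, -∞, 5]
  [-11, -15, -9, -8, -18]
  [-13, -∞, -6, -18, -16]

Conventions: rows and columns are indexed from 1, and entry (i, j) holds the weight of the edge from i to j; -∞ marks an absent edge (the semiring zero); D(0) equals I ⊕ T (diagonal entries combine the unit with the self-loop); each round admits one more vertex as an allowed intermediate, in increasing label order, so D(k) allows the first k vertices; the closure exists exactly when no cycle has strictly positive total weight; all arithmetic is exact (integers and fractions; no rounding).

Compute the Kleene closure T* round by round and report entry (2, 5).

D(0):
  [0, -14, -9, -18, -14]
  [-∞, 0, -19, -9, 3]
  [7, 0, 0, -∞, 5]
  [-11, -15, -9, 0, -18]
  [-13, -∞, -6, -18, 0]
D(1):
  [0, -14, -9, -18, -14]
  [-∞, 0, -19, -9, 3]
  [7, 0, 0, -11, 5]
  [-11, -15, -9, 0, -18]
  [-13, -27, -6, -18, 0]
D(2):
  [0, -14, -9, -18, -11]
  [-∞, 0, -19, -9, 3]
  [7, 0, 0, -9, 5]
  [-11, -15, -9, 0, -12]
  [-13, -27, -6, -18, 0]
D(3):
  [0, -9, -9, -18, -4]
  [-12, 0, -19, -9, 3]
  [7, 0, 0, -9, 5]
  [-2, -9, -9, 0, -4]
  [1, -6, -6, -15, 0]
D(4):
  [0, -9, -9, -18, -4]
  [-11, 0, -18, -9, 3]
  [7, 0, 0, -9, 5]
  [-2, -9, -9, 0, -4]
  [1, -6, -6, -15, 0]
D(5):
  [0, -9, -9, -18, -4]
  [4, 0, -3, -9, 3]
  [7, 0, 0, -9, 5]
  [-2, -9, -9, 0, -4]
  [1, -6, -6, -15, 0]
Answer: T*[2][5] = 3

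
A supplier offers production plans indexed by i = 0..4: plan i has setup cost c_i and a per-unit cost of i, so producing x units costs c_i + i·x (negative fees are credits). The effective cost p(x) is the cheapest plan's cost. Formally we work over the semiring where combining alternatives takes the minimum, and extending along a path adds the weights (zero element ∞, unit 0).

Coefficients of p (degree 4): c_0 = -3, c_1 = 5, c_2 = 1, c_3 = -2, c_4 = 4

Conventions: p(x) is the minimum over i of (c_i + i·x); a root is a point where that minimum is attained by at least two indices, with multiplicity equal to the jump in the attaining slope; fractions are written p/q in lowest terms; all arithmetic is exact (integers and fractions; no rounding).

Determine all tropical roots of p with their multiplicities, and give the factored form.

hull edge (i=0, c=-3) to (i=3, c=-2): slope 1/3, span 3
hull edge (i=3, c=-2) to (i=4, c=4): slope 6, span 1
Factored form: p(x) = 4 ⊗ (x ⊕ (-6)) ⊗ (x ⊕ (-1/3)) ⊗ (x ⊕ (-1/3)) ⊗ (x ⊕ (-1/3))
Answer: roots = -6 (mult 1), -1/3 (mult 3)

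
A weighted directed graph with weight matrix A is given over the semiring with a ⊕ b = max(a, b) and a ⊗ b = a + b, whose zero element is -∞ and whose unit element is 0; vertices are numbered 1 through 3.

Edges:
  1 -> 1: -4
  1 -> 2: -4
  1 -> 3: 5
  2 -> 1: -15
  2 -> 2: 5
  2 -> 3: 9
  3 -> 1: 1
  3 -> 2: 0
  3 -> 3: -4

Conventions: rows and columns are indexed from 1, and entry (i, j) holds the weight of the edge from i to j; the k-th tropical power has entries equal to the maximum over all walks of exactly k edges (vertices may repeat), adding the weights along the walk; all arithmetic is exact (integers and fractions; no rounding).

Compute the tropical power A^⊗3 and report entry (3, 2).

A^⊗2:
  [6, 5, 5]
  [10, 10, 14]
  [-3, 5, 9]
A^⊗3:
  [6, 10, 14]
  [15, 15, 19]
  [10, 10, 14]
Key observation: the optimum is the walk 3->2->2->2, with weight 0 + 5 + 5 = 10.
Optimal value attained by: walk 3->2->2->2.
Answer: (A^⊗3)[3][2] = 10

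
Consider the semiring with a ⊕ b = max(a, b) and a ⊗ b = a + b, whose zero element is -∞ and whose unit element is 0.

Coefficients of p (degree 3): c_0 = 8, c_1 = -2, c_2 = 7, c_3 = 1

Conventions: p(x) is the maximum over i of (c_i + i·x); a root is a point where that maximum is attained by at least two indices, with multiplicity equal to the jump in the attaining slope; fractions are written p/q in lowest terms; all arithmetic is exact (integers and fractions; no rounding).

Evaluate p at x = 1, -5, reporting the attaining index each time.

p(1) = max(8+0·1=8, -2+1·1=-1, 7+2·1=9, 1+3·1=4) = 9 (attained by i=2)
p(-5) = max(8+0·(-5)=8, -2+1·(-5)=-7, 7+2·(-5)=-3, 1+3·(-5)=-14) = 8 (attained by i=0)
Answer: p(1) = 9; p(-5) = 8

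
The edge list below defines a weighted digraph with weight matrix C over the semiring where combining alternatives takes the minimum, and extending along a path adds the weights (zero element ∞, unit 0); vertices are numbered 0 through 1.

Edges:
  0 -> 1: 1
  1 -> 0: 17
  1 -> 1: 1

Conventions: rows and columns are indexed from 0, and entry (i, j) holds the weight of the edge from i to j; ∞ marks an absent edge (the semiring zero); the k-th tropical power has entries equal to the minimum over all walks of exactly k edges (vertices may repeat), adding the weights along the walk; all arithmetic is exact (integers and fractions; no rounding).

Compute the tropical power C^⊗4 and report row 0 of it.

C^⊗2:
  [18, 2]
  [18, 2]
C^⊗3:
  [19, 3]
  [19, 3]
C^⊗4:
  [20, 4]
  [20, 4]
Answer: row 0 of C^⊗4 = [20, 4]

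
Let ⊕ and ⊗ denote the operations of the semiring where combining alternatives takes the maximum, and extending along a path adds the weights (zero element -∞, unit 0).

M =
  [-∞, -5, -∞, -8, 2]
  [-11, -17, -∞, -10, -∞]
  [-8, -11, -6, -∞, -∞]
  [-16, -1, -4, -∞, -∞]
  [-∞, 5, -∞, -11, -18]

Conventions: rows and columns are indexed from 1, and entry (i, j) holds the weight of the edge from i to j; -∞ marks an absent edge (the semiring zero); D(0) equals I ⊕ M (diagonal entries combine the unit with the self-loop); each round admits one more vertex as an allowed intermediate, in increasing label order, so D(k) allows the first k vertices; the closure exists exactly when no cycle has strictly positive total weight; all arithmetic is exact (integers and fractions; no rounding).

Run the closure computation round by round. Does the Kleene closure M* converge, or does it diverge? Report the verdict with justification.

D(0):
  [0, -5, -∞, -8, 2]
  [-11, 0, -∞, -10, -∞]
  [-8, -11, 0, -∞, -∞]
  [-16, -1, -4, 0, -∞]
  [-∞, 5, -∞, -11, 0]
D(1):
  [0, -5, -∞, -8, 2]
  [-11, 0, -∞, -10, -9]
  [-8, -11, 0, -16, -6]
  [-16, -1, -4, 0, -14]
  [-∞, 5, -∞, -11, 0]
D(2):
  [0, -5, -∞, -8, 2]
  [-11, 0, -∞, -10, -9]
  [-8, -11, 0, -16, -6]
  [-12, -1, -4, 0, -10]
  [-6, 5, -∞, -5, 0]
D(3):
  [0, -5, -∞, -8, 2]
  [-11, 0, -∞, -10, -9]
  [-8, -11, 0, -16, -6]
  [-12, -1, -4, 0, -10]
  [-6, 5, -∞, -5, 0]
D(4):
  [0, -5, -12, -8, 2]
  [-11, 0, -14, -10, -9]
  [-8, -11, 0, -16, -6]
  [-12, -1, -4, 0, -10]
  [-6, 5, -9, -5, 0]
D(5):
  [0, 7, -7, -3, 2]
  [-11, 0, -14, -10, -9]
  [-8, -1, 0, -11, -6]
  [-12, -1, -4, 0, -10]
  [-6, 5, -9, -5, 0]
Key observation: every diagonal entry stays at the unit through all rounds, so no improving cycle exists.
Answer: CONVERGES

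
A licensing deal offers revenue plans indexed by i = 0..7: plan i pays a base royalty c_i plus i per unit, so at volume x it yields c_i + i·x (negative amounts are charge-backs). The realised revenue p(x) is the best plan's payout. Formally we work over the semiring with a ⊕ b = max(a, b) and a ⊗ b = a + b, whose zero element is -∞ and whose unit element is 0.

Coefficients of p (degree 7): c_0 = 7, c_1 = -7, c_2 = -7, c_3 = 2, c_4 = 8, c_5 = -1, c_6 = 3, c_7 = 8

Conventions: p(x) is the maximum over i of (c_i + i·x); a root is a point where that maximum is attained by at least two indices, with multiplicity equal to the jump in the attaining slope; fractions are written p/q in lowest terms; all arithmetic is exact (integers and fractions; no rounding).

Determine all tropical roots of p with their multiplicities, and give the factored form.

hull edge (i=0, c=7) to (i=4, c=8): slope 1/4, span 4
hull edge (i=4, c=8) to (i=7, c=8): slope 0, span 3
Factored form: p(x) = 8 ⊗ (x ⊕ (-1/4)) ⊗ (x ⊕ (-1/4)) ⊗ (x ⊕ (-1/4)) ⊗ (x ⊕ (-1/4)) ⊗ (x ⊕ 0) ⊗ (x ⊕ 0) ⊗ (x ⊕ 0)
Answer: roots = -1/4 (mult 4), 0 (mult 3)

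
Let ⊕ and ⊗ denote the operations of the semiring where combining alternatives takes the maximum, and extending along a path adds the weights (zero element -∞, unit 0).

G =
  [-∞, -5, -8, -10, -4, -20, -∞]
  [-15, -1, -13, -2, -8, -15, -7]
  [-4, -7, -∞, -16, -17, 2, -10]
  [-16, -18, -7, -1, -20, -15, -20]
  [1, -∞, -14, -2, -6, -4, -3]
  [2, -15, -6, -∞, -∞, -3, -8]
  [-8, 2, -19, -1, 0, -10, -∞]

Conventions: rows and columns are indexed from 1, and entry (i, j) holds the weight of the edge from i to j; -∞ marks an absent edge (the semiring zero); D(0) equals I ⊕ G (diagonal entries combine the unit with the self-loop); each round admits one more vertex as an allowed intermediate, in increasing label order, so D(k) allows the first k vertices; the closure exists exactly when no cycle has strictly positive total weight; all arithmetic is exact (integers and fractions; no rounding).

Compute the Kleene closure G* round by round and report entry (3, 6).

D(0):
  [0, -5, -8, -10, -4, -20, -∞]
  [-15, 0, -13, -2, -8, -15, -7]
  [-4, -7, 0, -16, -17, 2, -10]
  [-16, -18, -7, 0, -20, -15, -20]
  [1, -∞, -14, -2, 0, -4, -3]
  [2, -15, -6, -∞, -∞, 0, -8]
  [-8, 2, -19, -1, 0, -10, 0]
D(1):
  [0, -5, -8, -10, -4, -20, -∞]
  [-15, 0, -13, -2, -8, -15, -7]
  [-4, -7, 0, -14, -8, 2, -10]
  [-16, -18, -7, 0, -20, -15, -20]
  [1, -4, -7, -2, 0, -4, -3]
  [2, -3, -6, -8, -2, 0, -8]
  [-8, 2, -16, -1, 0, -10, 0]
D(2):
  [0, -5, -8, -7, -4, -20, -12]
  [-15, 0, -13, -2, -8, -15, -7]
  [-4, -7, 0, -9, -8, 2, -10]
  [-16, -18, -7, 0, -20, -15, -20]
  [1, -4, -7, -2, 0, -4, -3]
  [2, -3, -6, -5, -2, 0, -8]
  [-8, 2, -11, 0, 0, -10, 0]
D(3):
  [0, -5, -8, -7, -4, -6, -12]
  [-15, 0, -13, -2, -8, -11, -7]
  [-4, -7, 0, -9, -8, 2, -10]
  [-11, -14, -7, 0, -15, -5, -17]
  [1, -4, -7, -2, 0, -4, -3]
  [2, -3, -6, -5, -2, 0, -8]
  [-8, 2, -11, 0, 0, -9, 0]
D(4):
  [0, -5, -8, -7, -4, -6, -12]
  [-13, 0, -9, -2, -8, -7, -7]
  [-4, -7, 0, -9, -8, 2, -10]
  [-11, -14, -7, 0, -15, -5, -17]
  [1, -4, -7, -2, 0, -4, -3]
  [2, -3, -6, -5, -2, 0, -8]
  [-8, 2, -7, 0, 0, -5, 0]
D(5):
  [0, -5, -8, -6, -4, -6, -7]
  [-7, 0, -9, -2, -8, -7, -7]
  [-4, -7, 0, -9, -8, 2, -10]
  [-11, -14, -7, 0, -15, -5, -17]
  [1, -4, -7, -2, 0, -4, -3]
  [2, -3, -6, -4, -2, 0, -5]
  [1, 2, -7, 0, 0, -4, 0]
D(6):
  [0, -5, -8, -6, -4, -6, -7]
  [-5, 0, -9, -2, -8, -7, -7]
  [4, -1, 0, -2, 0, 2, -3]
  [-3, -8, -7, 0, -7, -5, -10]
  [1, -4, -7, -2, 0, -4, -3]
  [2, -3, -6, -4, -2, 0, -5]
  [1, 2, -7, 0, 0, -4, 0]
D(7):
  [0, -5, -8, -6, -4, -6, -7]
  [-5, 0, -9, -2, -7, -7, -7]
  [4, -1, 0, -2, 0, 2, -3]
  [-3, -8, -7, 0, -7, -5, -10]
  [1, -1, -7, -2, 0, -4, -3]
  [2, -3, -6, -4, -2, 0, -5]
  [1, 2, -7, 0, 0, -4, 0]
Answer: G*[3][6] = 2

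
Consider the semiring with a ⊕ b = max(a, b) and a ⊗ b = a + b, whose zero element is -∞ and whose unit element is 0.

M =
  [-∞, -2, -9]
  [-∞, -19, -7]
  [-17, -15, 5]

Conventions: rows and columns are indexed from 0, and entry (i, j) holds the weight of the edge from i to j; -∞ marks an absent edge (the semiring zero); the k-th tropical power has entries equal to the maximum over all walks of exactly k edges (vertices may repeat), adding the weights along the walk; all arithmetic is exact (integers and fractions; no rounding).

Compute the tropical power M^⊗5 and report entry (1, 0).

M^⊗2:
  [-26, -21, -4]
  [-24, -22, -2]
  [-12, -10, 10]
M^⊗3:
  [-21, -19, 1]
  [-19, -17, 3]
  [-7, -5, 15]
M^⊗4:
  [-16, -14, 6]
  [-14, -12, 8]
  [-2, 0, 20]
M^⊗5:
  [-11, -9, 11]
  [-9, -7, 13]
  [3, 5, 25]
Key observation: the optimum is the walk 1->2->2->2->2->0, with weight (-7) + 5 + 5 + 5 + (-17) = -9.
Optimal value attained by: walk 1->2->2->2->2->0.
Answer: (M^⊗5)[1][0] = -9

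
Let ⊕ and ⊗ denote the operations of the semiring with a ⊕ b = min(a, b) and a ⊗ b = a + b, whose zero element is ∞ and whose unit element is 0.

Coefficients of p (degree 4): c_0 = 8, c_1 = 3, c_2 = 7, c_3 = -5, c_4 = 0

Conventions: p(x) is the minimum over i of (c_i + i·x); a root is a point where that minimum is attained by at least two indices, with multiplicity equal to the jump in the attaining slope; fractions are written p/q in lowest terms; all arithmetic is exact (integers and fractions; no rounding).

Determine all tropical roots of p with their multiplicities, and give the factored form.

hull edge (i=0, c=8) to (i=1, c=3): slope -5, span 1
hull edge (i=1, c=3) to (i=3, c=-5): slope -4, span 2
hull edge (i=3, c=-5) to (i=4, c=0): slope 5, span 1
Factored form: p(x) = 0 ⊗ (x ⊕ (-5)) ⊗ (x ⊕ 4) ⊗ (x ⊕ 4) ⊗ (x ⊕ 5)
Answer: roots = -5 (mult 1), 4 (mult 2), 5 (mult 1)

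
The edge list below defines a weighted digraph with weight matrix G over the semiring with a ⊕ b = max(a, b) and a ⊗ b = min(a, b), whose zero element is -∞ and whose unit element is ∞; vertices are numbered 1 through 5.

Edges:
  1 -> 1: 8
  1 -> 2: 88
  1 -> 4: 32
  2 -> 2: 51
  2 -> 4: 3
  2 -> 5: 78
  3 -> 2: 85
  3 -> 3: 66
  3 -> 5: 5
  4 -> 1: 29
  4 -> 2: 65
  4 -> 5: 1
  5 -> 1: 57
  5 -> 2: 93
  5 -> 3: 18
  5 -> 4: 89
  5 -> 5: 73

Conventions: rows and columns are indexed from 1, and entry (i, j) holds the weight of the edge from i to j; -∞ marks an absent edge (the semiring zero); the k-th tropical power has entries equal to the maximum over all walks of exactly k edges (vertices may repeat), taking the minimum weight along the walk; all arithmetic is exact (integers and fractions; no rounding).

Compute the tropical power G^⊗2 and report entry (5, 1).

G^⊗2:
  [29, 51, -∞, 8, 78]
  [57, 78, 18, 78, 73]
  [5, 66, 66, 5, 78]
  [8, 51, 1, 29, 65]
  [57, 73, 18, 73, 78]
Key observation: the optimum is the walk 5->5->1, with weight 73 min 57 = 57.
Optimal value attained by: walk 5->5->1.
Answer: (G^⊗2)[5][1] = 57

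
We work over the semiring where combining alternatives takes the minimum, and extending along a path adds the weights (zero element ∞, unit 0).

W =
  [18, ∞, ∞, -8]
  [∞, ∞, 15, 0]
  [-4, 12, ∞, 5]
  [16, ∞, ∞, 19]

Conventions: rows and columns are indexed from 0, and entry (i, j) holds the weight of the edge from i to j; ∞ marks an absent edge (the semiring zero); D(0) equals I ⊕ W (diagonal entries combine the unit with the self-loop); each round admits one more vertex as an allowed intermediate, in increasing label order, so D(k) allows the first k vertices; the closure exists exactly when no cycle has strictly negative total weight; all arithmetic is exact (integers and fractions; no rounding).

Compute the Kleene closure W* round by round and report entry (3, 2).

D(0):
  [0, ∞, ∞, -8]
  [∞, 0, 15, 0]
  [-4, 12, 0, 5]
  [16, ∞, ∞, 0]
D(1):
  [0, ∞, ∞, -8]
  [∞, 0, 15, 0]
  [-4, 12, 0, -12]
  [16, ∞, ∞, 0]
D(2):
  [0, ∞, ∞, -8]
  [∞, 0, 15, 0]
  [-4, 12, 0, -12]
  [16, ∞, ∞, 0]
D(3):
  [0, ∞, ∞, -8]
  [11, 0, 15, 0]
  [-4, 12, 0, -12]
  [16, ∞, ∞, 0]
D(4):
  [0, ∞, ∞, -8]
  [11, 0, 15, 0]
  [-4, 12, 0, -12]
  [16, ∞, ∞, 0]
Answer: W*[3][2] = ∞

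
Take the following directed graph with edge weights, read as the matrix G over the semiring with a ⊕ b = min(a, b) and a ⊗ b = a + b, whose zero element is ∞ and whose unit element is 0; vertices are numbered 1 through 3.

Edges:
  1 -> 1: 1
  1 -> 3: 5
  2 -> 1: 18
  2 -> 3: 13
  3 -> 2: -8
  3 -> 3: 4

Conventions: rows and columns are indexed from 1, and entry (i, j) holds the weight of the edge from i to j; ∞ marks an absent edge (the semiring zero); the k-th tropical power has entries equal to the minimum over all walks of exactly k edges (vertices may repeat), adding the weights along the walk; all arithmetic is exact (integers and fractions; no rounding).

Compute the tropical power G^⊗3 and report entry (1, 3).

G^⊗2:
  [2, -3, 6]
  [19, 5, 17]
  [10, -4, 5]
G^⊗3:
  [3, -2, 7]
  [20, 9, 18]
  [11, -3, 9]
Key observation: the optimum is the walk 1->1->1->3, with weight 1 + 1 + 5 = 7.
Optimal value attained by: walk 1->1->1->3.
Answer: (G^⊗3)[1][3] = 7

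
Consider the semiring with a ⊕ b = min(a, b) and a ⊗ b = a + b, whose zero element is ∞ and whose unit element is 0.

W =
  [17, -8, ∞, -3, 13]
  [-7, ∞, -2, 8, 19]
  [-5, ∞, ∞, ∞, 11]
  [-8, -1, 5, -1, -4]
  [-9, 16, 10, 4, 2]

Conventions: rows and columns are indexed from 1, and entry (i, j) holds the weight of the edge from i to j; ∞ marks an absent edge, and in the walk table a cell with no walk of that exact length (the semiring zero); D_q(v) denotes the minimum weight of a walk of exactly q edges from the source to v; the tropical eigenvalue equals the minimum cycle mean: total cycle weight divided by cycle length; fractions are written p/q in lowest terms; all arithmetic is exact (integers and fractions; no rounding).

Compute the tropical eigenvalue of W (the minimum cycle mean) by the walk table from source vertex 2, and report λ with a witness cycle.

q=0: [∞, 0, ∞, ∞, ∞]
q=1: [-7, ∞, -2, 8, 19]
q=2: [-7, -15, 13, -10, 4]
q=3: [-22, -15, -17, -11, -14]
q=4: [-23, -30, -17, -25, -15]
q=5: [-37, -31, -32, -26, -29]
Optimal cycle mean attained by: cycle 1->2->1, total (-8) + (-7), length 2.
Answer: λ = -15/2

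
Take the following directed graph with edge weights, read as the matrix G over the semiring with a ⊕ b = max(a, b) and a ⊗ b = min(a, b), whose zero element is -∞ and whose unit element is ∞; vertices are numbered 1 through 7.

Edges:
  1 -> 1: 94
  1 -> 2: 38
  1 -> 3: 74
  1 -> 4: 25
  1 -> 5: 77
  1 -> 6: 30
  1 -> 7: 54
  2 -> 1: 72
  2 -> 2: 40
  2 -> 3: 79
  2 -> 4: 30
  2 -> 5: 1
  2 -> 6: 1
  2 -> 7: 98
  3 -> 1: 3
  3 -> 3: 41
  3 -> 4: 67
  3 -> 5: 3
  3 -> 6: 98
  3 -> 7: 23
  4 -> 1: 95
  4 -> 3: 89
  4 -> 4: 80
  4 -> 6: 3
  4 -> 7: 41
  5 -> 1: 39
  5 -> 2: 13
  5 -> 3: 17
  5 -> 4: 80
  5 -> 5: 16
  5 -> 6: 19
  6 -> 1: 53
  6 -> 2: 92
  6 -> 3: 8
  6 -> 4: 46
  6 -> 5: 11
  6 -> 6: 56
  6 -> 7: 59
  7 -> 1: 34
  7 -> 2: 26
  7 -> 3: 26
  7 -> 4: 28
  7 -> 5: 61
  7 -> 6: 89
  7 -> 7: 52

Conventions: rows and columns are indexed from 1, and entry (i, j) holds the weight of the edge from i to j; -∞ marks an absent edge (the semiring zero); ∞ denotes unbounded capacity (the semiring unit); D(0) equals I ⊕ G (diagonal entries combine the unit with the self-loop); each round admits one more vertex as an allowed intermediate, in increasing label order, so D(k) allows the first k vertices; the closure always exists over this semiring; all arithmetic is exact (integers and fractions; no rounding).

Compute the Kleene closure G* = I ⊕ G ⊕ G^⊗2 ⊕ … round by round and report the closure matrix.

D(0):
  [∞, 38, 74, 25, 77, 30, 54]
  [72, ∞, 79, 30, 1, 1, 98]
  [3, -∞, ∞, 67, 3, 98, 23]
  [95, -∞, 89, ∞, -∞, 3, 41]
  [39, 13, 17, 80, ∞, 19, -∞]
  [53, 92, 8, 46, 11, ∞, 59]
  [34, 26, 26, 28, 61, 89, ∞]
D(1):
  [∞, 38, 74, 25, 77, 30, 54]
  [72, ∞, 79, 30, 72, 30, 98]
  [3, 3, ∞, 67, 3, 98, 23]
  [95, 38, 89, ∞, 77, 30, 54]
  [39, 38, 39, 80, ∞, 30, 39]
  [53, 92, 53, 46, 53, ∞, 59]
  [34, 34, 34, 28, 61, 89, ∞]
D(2):
  [∞, 38, 74, 30, 77, 30, 54]
  [72, ∞, 79, 30, 72, 30, 98]
  [3, 3, ∞, 67, 3, 98, 23]
  [95, 38, 89, ∞, 77, 30, 54]
  [39, 38, 39, 80, ∞, 30, 39]
  [72, 92, 79, 46, 72, ∞, 92]
  [34, 34, 34, 30, 61, 89, ∞]
D(3):
  [∞, 38, 74, 67, 77, 74, 54]
  [72, ∞, 79, 67, 72, 79, 98]
  [3, 3, ∞, 67, 3, 98, 23]
  [95, 38, 89, ∞, 77, 89, 54]
  [39, 38, 39, 80, ∞, 39, 39]
  [72, 92, 79, 67, 72, ∞, 92]
  [34, 34, 34, 34, 61, 89, ∞]
D(4):
  [∞, 38, 74, 67, 77, 74, 54]
  [72, ∞, 79, 67, 72, 79, 98]
  [67, 38, ∞, 67, 67, 98, 54]
  [95, 38, 89, ∞, 77, 89, 54]
  [80, 38, 80, 80, ∞, 80, 54]
  [72, 92, 79, 67, 72, ∞, 92]
  [34, 34, 34, 34, 61, 89, ∞]
D(5):
  [∞, 38, 77, 77, 77, 77, 54]
  [72, ∞, 79, 72, 72, 79, 98]
  [67, 38, ∞, 67, 67, 98, 54]
  [95, 38, 89, ∞, 77, 89, 54]
  [80, 38, 80, 80, ∞, 80, 54]
  [72, 92, 79, 72, 72, ∞, 92]
  [61, 38, 61, 61, 61, 89, ∞]
D(6):
  [∞, 77, 77, 77, 77, 77, 77]
  [72, ∞, 79, 72, 72, 79, 98]
  [72, 92, ∞, 72, 72, 98, 92]
  [95, 89, 89, ∞, 77, 89, 89]
  [80, 80, 80, 80, ∞, 80, 80]
  [72, 92, 79, 72, 72, ∞, 92]
  [72, 89, 79, 72, 72, 89, ∞]
D(7):
  [∞, 77, 77, 77, 77, 77, 77]
  [72, ∞, 79, 72, 72, 89, 98]
  [72, 92, ∞, 72, 72, 98, 92]
  [95, 89, 89, ∞, 77, 89, 89]
  [80, 80, 80, 80, ∞, 80, 80]
  [72, 92, 79, 72, 72, ∞, 92]
  [72, 89, 79, 72, 72, 89, ∞]
Answer: G* = [[∞, 77, 77, 77, 77, 77, 77], [72, ∞, 79, 72, 72, 89, 98], [72, 92, ∞, 72, 72, 98, 92], [95, 89, 89, ∞, 77, 89, 89], [80, 80, 80, 80, ∞, 80, 80], [72, 92, 79, 72, 72, ∞, 92], [72, 89, 79, 72, 72, 89, ∞]]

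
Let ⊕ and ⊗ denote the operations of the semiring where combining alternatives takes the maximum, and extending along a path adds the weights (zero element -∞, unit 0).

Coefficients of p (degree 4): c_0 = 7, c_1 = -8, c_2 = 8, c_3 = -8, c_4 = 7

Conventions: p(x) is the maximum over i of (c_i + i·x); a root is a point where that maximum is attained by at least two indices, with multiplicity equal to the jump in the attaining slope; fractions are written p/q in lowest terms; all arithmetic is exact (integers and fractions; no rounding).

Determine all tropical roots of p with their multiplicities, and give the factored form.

hull edge (i=0, c=7) to (i=2, c=8): slope 1/2, span 2
hull edge (i=2, c=8) to (i=4, c=7): slope -1/2, span 2
Factored form: p(x) = 7 ⊗ (x ⊕ (-1/2)) ⊗ (x ⊕ (-1/2)) ⊗ (x ⊕ 1/2) ⊗ (x ⊕ 1/2)
Answer: roots = -1/2 (mult 2), 1/2 (mult 2)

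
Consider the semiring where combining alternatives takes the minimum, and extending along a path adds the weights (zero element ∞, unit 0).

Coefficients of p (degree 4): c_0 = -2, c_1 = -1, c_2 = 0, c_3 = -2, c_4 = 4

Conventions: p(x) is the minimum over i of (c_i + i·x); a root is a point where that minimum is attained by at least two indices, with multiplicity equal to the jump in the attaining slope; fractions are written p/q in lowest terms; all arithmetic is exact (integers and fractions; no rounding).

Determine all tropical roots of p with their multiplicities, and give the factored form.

hull edge (i=0, c=-2) to (i=3, c=-2): slope 0, span 3
hull edge (i=3, c=-2) to (i=4, c=4): slope 6, span 1
Factored form: p(x) = 4 ⊗ (x ⊕ (-6)) ⊗ (x ⊕ 0) ⊗ (x ⊕ 0) ⊗ (x ⊕ 0)
Answer: roots = -6 (mult 1), 0 (mult 3)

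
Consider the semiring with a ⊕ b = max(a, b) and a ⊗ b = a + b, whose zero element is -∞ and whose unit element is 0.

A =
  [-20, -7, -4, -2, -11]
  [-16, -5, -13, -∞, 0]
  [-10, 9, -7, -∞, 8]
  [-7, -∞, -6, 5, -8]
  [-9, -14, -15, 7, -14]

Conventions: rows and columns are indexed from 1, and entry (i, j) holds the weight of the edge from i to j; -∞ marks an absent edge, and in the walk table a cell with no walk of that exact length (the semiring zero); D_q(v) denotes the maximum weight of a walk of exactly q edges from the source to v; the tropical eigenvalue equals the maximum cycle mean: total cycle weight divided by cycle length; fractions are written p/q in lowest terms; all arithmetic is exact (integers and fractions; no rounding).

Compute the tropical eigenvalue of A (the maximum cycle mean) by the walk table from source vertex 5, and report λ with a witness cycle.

q=0: [-∞, -∞, -∞, -∞, 0]
q=1: [-9, -14, -15, 7, -14]
q=2: [0, -6, 1, 12, -1]
q=3: [5, 10, 6, 17, 9]
q=4: [10, 15, 11, 22, 14]
q=5: [15, 20, 16, 27, 19]
Optimal cycle mean attained by: cycle 4->4, total 5, length 1.
Answer: λ = 5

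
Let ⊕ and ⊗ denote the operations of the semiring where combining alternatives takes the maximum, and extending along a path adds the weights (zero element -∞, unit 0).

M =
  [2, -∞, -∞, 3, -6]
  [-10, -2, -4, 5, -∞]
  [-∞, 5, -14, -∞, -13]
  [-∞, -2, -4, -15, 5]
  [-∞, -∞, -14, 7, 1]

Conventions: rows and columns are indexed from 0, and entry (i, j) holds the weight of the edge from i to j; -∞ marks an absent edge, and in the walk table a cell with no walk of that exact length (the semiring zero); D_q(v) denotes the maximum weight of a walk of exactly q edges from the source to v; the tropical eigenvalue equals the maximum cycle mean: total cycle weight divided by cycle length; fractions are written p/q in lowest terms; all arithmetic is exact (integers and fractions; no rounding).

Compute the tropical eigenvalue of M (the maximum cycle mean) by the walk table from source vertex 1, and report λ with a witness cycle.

q=0: [-∞, 0, -∞, -∞, -∞]
q=1: [-10, -2, -4, 5, -∞]
q=2: [-8, 3, 1, 3, 10]
q=3: [-6, 6, -1, 17, 11]
q=4: [-4, 15, 13, 18, 22]
q=5: [5, 18, 14, 29, 23]
Optimal cycle mean attained by: cycle 3->4->3, total 5 + 7, length 2.
Answer: λ = 6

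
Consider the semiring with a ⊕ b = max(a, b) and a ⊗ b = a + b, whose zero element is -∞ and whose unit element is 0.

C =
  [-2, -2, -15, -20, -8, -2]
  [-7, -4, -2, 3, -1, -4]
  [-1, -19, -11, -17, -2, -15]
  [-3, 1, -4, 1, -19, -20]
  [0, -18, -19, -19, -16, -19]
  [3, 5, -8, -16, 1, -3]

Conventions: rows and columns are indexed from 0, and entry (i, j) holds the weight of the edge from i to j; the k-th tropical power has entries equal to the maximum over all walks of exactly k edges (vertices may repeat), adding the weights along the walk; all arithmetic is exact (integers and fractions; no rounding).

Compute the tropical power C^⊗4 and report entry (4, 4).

C^⊗2:
  [1, 3, -4, 1, -1, -4]
  [0, 4, -1, 4, -3, -7]
  [-2, -3, -16, -16, -9, -3]
  [-2, 2, -1, 4, 0, -3]
  [-2, -2, -15, -15, -8, -2]
  [1, 2, 3, 8, 4, 1]
C^⊗3:
  [-1, 2, 1, 6, 2, -1]
  [1, 5, 2, 7, 3, 0]
  [0, 2, -5, 0, -2, -4]
  [1, 5, 0, 5, 1, -2]
  [1, 3, -4, 1, -1, -4]
  [5, 9, 4, 9, 2, -1]
C^⊗4:
  [3, 7, 2, 7, 1, -2]
  [4, 8, 3, 8, 4, 1]
  [-1, 1, 0, 5, 1, -2]
  [2, 6, 3, 8, 4, 1]
  [-1, 2, 1, 6, 2, -1]
  [6, 10, 7, 12, 8, 5]
Key observation: the optimum is the walk 4->0->5->1->4, with weight 0 + (-2) + 5 + (-1) = 2.
Optimal value attained by: walk 4->0->5->1->4.
Answer: (C^⊗4)[4][4] = 2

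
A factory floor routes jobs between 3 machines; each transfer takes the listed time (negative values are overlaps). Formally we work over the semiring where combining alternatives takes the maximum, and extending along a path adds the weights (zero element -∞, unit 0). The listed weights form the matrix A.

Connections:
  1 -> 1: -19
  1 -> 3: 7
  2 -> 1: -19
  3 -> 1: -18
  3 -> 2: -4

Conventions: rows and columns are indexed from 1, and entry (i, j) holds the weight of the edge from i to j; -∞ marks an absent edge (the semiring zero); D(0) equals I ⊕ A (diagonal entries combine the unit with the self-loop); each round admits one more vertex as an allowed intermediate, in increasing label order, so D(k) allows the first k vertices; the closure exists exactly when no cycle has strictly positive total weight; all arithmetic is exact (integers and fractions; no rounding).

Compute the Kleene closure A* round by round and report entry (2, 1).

D(0):
  [0, -∞, 7]
  [-19, 0, -∞]
  [-18, -4, 0]
D(1):
  [0, -∞, 7]
  [-19, 0, -12]
  [-18, -4, 0]
D(2):
  [0, -∞, 7]
  [-19, 0, -12]
  [-18, -4, 0]
D(3):
  [0, 3, 7]
  [-19, 0, -12]
  [-18, -4, 0]
Answer: A*[2][1] = -19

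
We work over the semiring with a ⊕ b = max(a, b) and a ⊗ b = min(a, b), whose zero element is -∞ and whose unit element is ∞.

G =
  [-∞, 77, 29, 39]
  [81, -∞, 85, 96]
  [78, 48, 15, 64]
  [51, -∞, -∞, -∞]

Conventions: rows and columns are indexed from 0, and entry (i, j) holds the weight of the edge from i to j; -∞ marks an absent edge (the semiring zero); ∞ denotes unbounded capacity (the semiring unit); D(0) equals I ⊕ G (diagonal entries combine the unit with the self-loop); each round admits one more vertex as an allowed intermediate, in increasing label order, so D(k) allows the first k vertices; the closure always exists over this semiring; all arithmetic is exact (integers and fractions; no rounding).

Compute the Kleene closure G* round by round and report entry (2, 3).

D(0):
  [∞, 77, 29, 39]
  [81, ∞, 85, 96]
  [78, 48, ∞, 64]
  [51, -∞, -∞, ∞]
D(1):
  [∞, 77, 29, 39]
  [81, ∞, 85, 96]
  [78, 77, ∞, 64]
  [51, 51, 29, ∞]
D(2):
  [∞, 77, 77, 77]
  [81, ∞, 85, 96]
  [78, 77, ∞, 77]
  [51, 51, 51, ∞]
D(3):
  [∞, 77, 77, 77]
  [81, ∞, 85, 96]
  [78, 77, ∞, 77]
  [51, 51, 51, ∞]
D(4):
  [∞, 77, 77, 77]
  [81, ∞, 85, 96]
  [78, 77, ∞, 77]
  [51, 51, 51, ∞]
Answer: G*[2][3] = 77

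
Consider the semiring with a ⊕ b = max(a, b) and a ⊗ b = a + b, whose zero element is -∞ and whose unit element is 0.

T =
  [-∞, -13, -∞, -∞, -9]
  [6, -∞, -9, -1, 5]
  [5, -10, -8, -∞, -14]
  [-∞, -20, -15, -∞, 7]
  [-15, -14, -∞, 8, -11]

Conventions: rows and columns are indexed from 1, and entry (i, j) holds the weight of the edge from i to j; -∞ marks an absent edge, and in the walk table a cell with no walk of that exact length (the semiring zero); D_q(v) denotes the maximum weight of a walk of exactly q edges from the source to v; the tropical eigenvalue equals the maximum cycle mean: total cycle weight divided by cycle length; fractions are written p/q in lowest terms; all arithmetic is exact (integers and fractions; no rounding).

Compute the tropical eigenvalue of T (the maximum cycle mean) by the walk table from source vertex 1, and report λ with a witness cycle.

q=0: [0, -∞, -∞, -∞, -∞]
q=1: [-∞, -13, -∞, -∞, -9]
q=2: [-7, -23, -22, -1, -8]
q=3: [-17, -20, -16, 0, 6]
q=4: [-9, -8, -15, 14, 7]
q=5: [-2, -6, -1, 15, 21]
Optimal cycle mean attained by: cycle 4->5->4, total 7 + 8, length 2.
Answer: λ = 15/2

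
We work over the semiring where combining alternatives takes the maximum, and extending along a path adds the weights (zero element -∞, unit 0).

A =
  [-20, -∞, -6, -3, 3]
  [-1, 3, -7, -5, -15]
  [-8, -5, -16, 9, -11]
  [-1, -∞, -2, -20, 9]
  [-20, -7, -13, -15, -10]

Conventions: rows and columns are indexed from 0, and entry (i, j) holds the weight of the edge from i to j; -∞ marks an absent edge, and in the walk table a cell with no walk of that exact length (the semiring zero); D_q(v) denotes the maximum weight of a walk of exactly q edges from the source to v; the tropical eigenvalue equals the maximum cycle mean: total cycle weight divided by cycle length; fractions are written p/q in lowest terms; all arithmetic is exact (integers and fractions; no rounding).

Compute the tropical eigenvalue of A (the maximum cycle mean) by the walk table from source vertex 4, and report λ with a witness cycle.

q=0: [-∞, -∞, -∞, -∞, 0]
q=1: [-20, -7, -13, -15, -10]
q=2: [-8, -4, -14, -4, -6]
q=3: [-5, -1, -6, -5, 5]
q=4: [-2, 2, -7, 3, 4]
q=5: [2, 5, 1, 2, 12]
Optimal cycle mean attained by: cycle 2->3->2, total 9 + (-2), length 2.
Answer: λ = 7/2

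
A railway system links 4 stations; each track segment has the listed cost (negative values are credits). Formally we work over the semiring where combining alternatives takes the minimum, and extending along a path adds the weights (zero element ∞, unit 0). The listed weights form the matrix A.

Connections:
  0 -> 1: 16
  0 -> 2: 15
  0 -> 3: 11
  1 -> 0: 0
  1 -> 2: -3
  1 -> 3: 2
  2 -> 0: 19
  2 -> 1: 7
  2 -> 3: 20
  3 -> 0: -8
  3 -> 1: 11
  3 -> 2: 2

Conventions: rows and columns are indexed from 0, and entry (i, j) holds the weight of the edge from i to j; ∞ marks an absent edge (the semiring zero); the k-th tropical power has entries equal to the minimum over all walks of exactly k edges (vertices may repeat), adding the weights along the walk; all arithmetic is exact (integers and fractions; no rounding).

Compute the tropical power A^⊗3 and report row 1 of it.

A^⊗2:
  [3, 22, 13, 18]
  [-6, 4, 4, 11]
  [7, 31, 4, 9]
  [11, 8, 7, 3]
A^⊗3:
  [10, 19, 18, 14]
  [3, 10, 1, 5]
  [1, 11, 11, 18]
  [-5, 14, 5, 10]
Answer: row 1 of A^⊗3 = [3, 10, 1, 5]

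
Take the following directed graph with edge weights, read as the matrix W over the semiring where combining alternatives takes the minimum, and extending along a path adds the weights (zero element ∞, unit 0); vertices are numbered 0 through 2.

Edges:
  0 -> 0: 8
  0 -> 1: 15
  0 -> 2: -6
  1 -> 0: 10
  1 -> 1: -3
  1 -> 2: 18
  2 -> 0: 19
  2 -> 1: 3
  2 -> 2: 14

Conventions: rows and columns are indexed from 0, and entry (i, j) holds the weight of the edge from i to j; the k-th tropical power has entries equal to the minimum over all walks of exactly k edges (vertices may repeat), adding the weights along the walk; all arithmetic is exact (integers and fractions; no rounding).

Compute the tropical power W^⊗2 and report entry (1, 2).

W^⊗2:
  [13, -3, 2]
  [7, -6, 4]
  [13, 0, 13]
Key observation: the optimum is the walk 1->0->2, with weight 10 + (-6) = 4.
Optimal value attained by: walk 1->0->2.
Answer: (W^⊗2)[1][2] = 4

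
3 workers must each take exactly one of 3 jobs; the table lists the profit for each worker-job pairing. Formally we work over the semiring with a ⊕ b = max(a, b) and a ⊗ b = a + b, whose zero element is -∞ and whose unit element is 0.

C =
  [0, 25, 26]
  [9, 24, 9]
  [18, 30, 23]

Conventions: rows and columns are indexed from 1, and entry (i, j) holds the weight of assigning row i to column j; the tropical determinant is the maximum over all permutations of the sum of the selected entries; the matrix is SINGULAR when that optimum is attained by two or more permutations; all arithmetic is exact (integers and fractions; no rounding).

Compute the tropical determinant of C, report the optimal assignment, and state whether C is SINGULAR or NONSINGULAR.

σ = (1, 2, 3): 0 + 24 + 23 = 47
σ = (1, 3, 2): 0 + 9 + 30 = 39
σ = (2, 1, 3): 25 + 9 + 23 = 57
σ = (2, 3, 1): 25 + 9 + 18 = 52
σ = (3, 1, 2): 26 + 9 + 30 = 65
σ = (3, 2, 1): 26 + 24 + 18 = 68
Optimal value attained by: σ = (3, 2, 1).
Answer: det⊕(C) = 68; verdict: NONSINGULAR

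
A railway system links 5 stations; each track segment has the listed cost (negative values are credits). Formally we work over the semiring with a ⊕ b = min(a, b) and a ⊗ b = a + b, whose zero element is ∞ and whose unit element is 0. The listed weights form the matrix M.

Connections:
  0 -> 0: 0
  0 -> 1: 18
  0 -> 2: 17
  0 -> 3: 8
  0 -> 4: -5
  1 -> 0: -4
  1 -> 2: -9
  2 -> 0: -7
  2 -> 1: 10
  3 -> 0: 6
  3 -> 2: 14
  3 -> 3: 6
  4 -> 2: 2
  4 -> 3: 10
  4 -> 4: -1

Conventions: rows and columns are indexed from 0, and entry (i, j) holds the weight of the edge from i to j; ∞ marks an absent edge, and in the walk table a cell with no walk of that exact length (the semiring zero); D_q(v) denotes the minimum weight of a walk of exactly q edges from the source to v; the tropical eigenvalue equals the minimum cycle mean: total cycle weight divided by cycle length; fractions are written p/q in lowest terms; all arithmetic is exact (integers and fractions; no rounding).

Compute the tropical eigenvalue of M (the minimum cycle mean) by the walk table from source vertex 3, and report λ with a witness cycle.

q=0: [∞, ∞, ∞, 0, ∞]
q=1: [6, ∞, 14, 6, ∞]
q=2: [6, 24, 20, 12, 1]
q=3: [6, 24, 3, 11, 0]
q=4: [-4, 13, 2, 10, -1]
q=5: [-5, 12, 1, 4, -9]
Optimal cycle mean attained by: cycle 0->4->2->0, total (-5) + 2 + (-7), length 3.
Answer: λ = -10/3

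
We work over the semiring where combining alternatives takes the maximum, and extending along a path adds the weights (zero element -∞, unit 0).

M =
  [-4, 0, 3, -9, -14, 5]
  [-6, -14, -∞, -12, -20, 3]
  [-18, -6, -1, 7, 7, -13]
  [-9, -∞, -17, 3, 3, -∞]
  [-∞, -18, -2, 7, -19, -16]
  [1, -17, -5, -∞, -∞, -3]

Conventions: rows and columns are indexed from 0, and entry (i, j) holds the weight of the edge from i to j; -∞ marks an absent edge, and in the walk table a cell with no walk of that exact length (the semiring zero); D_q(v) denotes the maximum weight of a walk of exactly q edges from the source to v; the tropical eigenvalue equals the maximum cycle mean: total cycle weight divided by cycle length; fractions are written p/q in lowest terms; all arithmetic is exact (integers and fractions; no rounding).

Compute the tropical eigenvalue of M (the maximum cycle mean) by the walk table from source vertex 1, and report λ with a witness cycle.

q=0: [-∞, 0, -∞, -∞, -∞, -∞]
q=1: [-6, -14, -∞, -12, -20, 3]
q=2: [4, -6, -2, -9, -9, 0]
q=3: [1, 4, 7, 5, 5, 9]
q=4: [10, 1, 6, 14, 14, 7]
q=5: [8, 10, 13, 21, 17, 15]
q=6: [16, 8, 15, 24, 24, 13]
Optimal cycle mean attained by: cycle 3->4->3, total 3 + 7, length 2.
Answer: λ = 5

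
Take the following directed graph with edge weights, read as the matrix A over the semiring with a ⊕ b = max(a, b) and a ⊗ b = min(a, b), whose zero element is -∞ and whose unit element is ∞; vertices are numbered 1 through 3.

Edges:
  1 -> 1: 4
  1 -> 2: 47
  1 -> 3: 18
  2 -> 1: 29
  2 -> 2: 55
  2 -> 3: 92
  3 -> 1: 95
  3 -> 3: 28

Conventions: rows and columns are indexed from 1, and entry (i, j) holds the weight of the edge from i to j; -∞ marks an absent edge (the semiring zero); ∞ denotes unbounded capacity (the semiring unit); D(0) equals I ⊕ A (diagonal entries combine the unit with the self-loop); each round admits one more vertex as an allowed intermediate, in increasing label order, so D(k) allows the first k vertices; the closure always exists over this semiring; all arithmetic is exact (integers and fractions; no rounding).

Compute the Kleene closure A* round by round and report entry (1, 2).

D(0):
  [∞, 47, 18]
  [29, ∞, 92]
  [95, -∞, ∞]
D(1):
  [∞, 47, 18]
  [29, ∞, 92]
  [95, 47, ∞]
D(2):
  [∞, 47, 47]
  [29, ∞, 92]
  [95, 47, ∞]
D(3):
  [∞, 47, 47]
  [92, ∞, 92]
  [95, 47, ∞]
Answer: A*[1][2] = 47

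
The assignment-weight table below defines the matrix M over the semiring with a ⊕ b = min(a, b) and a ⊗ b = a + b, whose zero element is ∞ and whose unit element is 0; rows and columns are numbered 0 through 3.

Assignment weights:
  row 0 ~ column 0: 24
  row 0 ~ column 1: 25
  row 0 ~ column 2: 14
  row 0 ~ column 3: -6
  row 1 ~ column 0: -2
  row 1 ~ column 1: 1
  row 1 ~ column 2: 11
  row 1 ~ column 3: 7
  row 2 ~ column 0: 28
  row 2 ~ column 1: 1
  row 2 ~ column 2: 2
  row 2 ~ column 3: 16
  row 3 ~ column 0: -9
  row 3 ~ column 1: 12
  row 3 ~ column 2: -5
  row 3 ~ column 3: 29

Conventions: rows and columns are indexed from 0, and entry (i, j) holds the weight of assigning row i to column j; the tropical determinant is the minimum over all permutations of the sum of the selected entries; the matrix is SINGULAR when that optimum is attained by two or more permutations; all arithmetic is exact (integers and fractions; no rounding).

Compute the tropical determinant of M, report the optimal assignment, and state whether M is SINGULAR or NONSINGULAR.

σ = (0, 1, 2, 3): 24 + 1 + 2 + 29 = 56
σ = (0, 1, 3, 2): 24 + 1 + 16 + (-5) = 36
σ = (0, 2, 1, 3): 24 + 11 + 1 + 29 = 65
σ = (0, 2, 3, 1): 24 + 11 + 16 + 12 = 63
σ = (0, 3, 1, 2): 24 + 7 + 1 + (-5) = 27
σ = (0, 3, 2, 1): 24 + 7 + 2 + 12 = 45
σ = (1, 0, 2, 3): 25 + (-2) + 2 + 29 = 54
σ = (1, 0, 3, 2): 25 + (-2) + 16 + (-5) = 34
σ = (1, 2, 0, 3): 25 + 11 + 28 + 29 = 93
σ = (1, 2, 3, 0): 25 + 11 + 16 + (-9) = 43
σ = (1, 3, 0, 2): 25 + 7 + 28 + (-5) = 55
σ = (1, 3, 2, 0): 25 + 7 + 2 + (-9) = 25
σ = (2, 0, 1, 3): 14 + (-2) + 1 + 29 = 42
σ = (2, 0, 3, 1): 14 + (-2) + 16 + 12 = 40
σ = (2, 1, 0, 3): 14 + 1 + 28 + 29 = 72
σ = (2, 1, 3, 0): 14 + 1 + 16 + (-9) = 22
σ = (2, 3, 0, 1): 14 + 7 + 28 + 12 = 61
σ = (2, 3, 1, 0): 14 + 7 + 1 + (-9) = 13
σ = (3, 0, 1, 2): (-6) + (-2) + 1 + (-5) = -12
σ = (3, 0, 2, 1): (-6) + (-2) + 2 + 12 = 6
σ = (3, 1, 0, 2): (-6) + 1 + 28 + (-5) = 18
σ = (3, 1, 2, 0): (-6) + 1 + 2 + (-9) = -12
σ = (3, 2, 0, 1): (-6) + 11 + 28 + 12 = 45
σ = (3, 2, 1, 0): (-6) + 11 + 1 + (-9) = -3
Optimal value attained by: σ = (3, 0, 1, 2).
Answer: det⊕(M) = -12; verdict: SINGULAR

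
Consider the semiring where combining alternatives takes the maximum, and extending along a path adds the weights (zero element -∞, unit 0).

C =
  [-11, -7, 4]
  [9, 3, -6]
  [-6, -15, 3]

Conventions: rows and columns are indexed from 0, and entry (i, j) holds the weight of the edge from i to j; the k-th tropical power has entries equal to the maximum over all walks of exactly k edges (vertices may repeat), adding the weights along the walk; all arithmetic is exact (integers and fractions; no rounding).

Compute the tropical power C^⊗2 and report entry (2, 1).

C^⊗2:
  [2, -4, 7]
  [12, 6, 13]
  [-3, -12, 6]
Key observation: the optimum is the walk 2->1->1, with weight (-15) + 3 = -12.
Optimal value attained by: walk 2->1->1.
Answer: (C^⊗2)[2][1] = -12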